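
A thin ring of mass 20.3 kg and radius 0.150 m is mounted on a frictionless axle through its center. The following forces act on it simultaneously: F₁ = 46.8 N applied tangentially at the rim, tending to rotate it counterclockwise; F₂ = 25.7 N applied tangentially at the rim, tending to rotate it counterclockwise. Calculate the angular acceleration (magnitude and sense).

I = MR² = (20.3)(0.150)² = 0.4567 kg·m².
Taking counterclockwise as positive: τ₁ = +(46.8)(0.150) = +7.020 N·m; τ₂ = +(25.7)(0.150) = +3.855 N·m.
Net torque τ = 10.88 N·m.
α = τ/I = 10.88/0.4567 = 23.81 rad/s².

α ≈ 23.8 rad/s², counterclockwise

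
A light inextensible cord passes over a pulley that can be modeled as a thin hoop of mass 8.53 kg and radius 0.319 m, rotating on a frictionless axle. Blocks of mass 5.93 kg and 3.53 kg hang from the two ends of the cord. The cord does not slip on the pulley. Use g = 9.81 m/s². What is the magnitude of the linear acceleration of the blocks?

I = MR² = (8.53)(0.319)² = 0.8680 kg·m².
Heavier block: m₁g − T₁ = m₁a. Lighter block: T₂ − m₂g = m₂a.
Pulley: (T₁ − T₂)R = Iα = I(a/R), so T₁ − T₂ = (I/R²)a = 1·M_p a = 8.530·a.
Adding the three: (m₁ − m₂)g = (m₁ + m₂ + 8.530)a, so a = (5.93 − 3.53)(9.81)/(5.93 + 3.53 + 8.530) = 1.309 m/s².

a ≈ 1.31 m/s²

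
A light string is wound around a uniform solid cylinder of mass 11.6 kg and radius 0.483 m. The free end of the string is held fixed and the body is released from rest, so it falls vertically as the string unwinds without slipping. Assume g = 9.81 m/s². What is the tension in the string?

Translation: Mg − T = Ma. Rotation about the center: TR = Iα with I = ½MR².
With a = αR: T = (I/R²)a = (1/2)M a, so Mg = (1 + 0.5000)Ma.
a = g/(1 + 0.5000) = 9.81/1.500 = 6.540 m/s².
T = 0.5000·M·a = (0.5000)(11.6)(6.540) = 37.93 N.

T ≈ 37.9 N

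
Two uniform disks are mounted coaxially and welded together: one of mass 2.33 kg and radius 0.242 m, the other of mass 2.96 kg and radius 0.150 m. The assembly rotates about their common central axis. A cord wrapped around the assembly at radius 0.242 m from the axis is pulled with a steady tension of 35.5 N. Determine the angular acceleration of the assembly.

α ≈ 84.6 rad/s²

I = ½M₁R₁² + ½M₂R₂² = ½(2.33)(0.242)² + ½(2.96)(0.150)² = 0.1015 kg·m².
τ = F r = (35.5)(0.242) = 8.591 N·m.
α = τ/I = 8.591/0.1015 = 84.62 rad/s².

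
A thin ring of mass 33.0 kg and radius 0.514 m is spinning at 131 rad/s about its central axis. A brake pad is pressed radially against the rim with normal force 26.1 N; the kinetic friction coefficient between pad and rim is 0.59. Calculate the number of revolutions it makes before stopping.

≈ 1500 revolutions

I = MR² = (33.0)(0.514)² = 8.718 kg·m².
Friction force f = μN = (0.59)(26.1) = 15.40 N at the rim; torque magnitude τ = fR = 7.915 N·m, opposing ω.
|α| = τ/I = 7.915/8.718 = 0.9079 rad/s² (deceleration).
ω² = ω₀² − 2|α|θ with ω = 0 ⇒ θ = ω₀²/(2|α|) = 9451 rad = 1504 rev.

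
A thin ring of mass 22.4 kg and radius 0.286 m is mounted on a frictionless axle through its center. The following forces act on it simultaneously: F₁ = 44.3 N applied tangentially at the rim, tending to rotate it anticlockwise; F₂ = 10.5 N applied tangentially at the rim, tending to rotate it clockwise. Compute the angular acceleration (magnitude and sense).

α ≈ 5.28 rad/s², anticlockwise

I = MR² = (22.4)(0.286)² = 1.832 kg·m².
Taking anticlockwise as positive: τ₁ = +(44.3)(0.286) = +12.67 N·m; τ₂ = −(10.5)(0.286) = −3.003 N·m.
Net torque τ = 9.667 N·m.
α = τ/I = 9.667/1.832 = 5.276 rad/s².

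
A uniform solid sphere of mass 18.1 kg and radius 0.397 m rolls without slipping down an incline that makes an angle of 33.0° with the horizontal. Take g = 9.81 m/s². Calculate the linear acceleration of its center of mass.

a ≈ 3.82 m/s²

Translation along the incline: Mg sinθ − f = Ma.
Rotation about the center: fR = Iα with I = (2/5)MR². No-slip gives a = αR, so f = (I/R²)a = (2/5)M a.
Substituting: Mg sinθ = (1 + 0.4000)Ma, so a = g sinθ/(1 + 0.4000) = (9.81) sin 33.0° / 1.400 = 3.816 m/s².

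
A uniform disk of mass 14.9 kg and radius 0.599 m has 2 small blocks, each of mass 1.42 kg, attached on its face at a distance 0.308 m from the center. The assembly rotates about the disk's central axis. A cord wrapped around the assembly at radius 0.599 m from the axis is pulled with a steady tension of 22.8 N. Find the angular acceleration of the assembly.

I_disk = ½MR² = ½(14.9)(0.599)² = 2.673 kg·m².
I_blocks = 2·m·r² = 2(1.42)(0.308)² = 0.2694 kg·m².
Total I = 2.942 kg·m².
τ = F r = (22.8)(0.599) = 13.66 N·m.
α = τ/I = 13.66/2.942 = 4.641 rad/s².

α ≈ 4.64 rad/s²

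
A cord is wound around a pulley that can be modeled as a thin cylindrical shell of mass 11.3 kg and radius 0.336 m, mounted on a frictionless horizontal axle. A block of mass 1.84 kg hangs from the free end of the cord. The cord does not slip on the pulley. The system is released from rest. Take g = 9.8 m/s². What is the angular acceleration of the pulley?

I = MR² = (11.3)(0.336)² = 1.276 kg·m².
Block: mg − T = ma. Pulley: TR = Iα. No-slip: a = αR, so T = (I/R²)a = 11.30·a.
Then mg = (m + 11.30)a, so a = (1.84)(9.8)/(1.84 + 11.30) = 1.372 m/s².
α = a/R = 1.372/0.336 = 4.084 rad/s².

α ≈ 4.08 rad/s²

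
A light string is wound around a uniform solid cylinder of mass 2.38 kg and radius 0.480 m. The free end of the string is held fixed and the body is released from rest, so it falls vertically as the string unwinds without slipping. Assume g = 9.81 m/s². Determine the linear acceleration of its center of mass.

Translation: Mg − T = Ma. Rotation about the center: TR = Iα with I = ½MR².
With a = αR: T = (I/R²)a = (1/2)M a, so Mg = (1 + 0.5000)Ma.
a = g/(1 + 0.5000) = 9.81/1.500 = 6.540 m/s².

a ≈ 6.54 m/s²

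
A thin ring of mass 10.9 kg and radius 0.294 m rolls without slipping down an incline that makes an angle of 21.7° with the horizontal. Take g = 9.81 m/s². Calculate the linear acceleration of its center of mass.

Translation along the incline: Mg sinθ − f = Ma.
Rotation about the center: fR = Iα with I = MR². No-slip gives a = αR, so f = (I/R²)a = M a.
Substituting: Mg sinθ = (1 + 1.000)Ma, so a = g sinθ/(1 + 1.000) = (9.81) sin 21.7° / 2.000 = 1.814 m/s².

a ≈ 1.81 m/s²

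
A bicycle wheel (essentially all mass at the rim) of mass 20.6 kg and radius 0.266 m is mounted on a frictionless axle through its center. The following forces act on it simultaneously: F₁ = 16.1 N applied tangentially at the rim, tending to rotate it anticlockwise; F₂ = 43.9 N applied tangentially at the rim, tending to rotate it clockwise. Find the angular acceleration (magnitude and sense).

I = MR² = (20.6)(0.266)² = 1.458 kg·m².
Taking anticlockwise as positive: τ₁ = +(16.1)(0.266) = +4.283 N·m; τ₂ = −(43.9)(0.266) = −11.68 N·m.
Net torque τ = -7.395 N·m.
α = τ/I = -7.395/1.458 = -5.073 rad/s².

α ≈ 5.07 rad/s², clockwise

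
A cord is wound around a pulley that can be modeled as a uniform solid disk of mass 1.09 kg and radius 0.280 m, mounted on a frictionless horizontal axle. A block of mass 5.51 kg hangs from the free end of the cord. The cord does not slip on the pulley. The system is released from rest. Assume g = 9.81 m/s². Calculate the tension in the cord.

T ≈ 4.87 N

I = ½MR² = (1/2)(1.09)(0.280)² = 0.04273 kg·m².
Block: mg − T = ma. Pulley: TR = Iα. No-slip: a = αR, so T = (I/R²)a = 0.5450·a.
Then mg = (m + 0.5450)a, so a = (5.51)(9.81)/(5.51 + 0.5450) = 8.927 m/s².
T = 0.5450·a = 4.865 N.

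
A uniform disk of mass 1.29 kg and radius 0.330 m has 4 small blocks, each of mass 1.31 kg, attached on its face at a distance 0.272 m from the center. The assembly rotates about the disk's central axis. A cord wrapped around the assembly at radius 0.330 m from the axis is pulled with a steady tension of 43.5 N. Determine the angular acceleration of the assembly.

I_disk = ½MR² = ½(1.29)(0.330)² = 0.07024 kg·m².
I_blocks = 4·m·r² = 4(1.31)(0.272)² = 0.3877 kg·m².
Total I = 0.4579 kg·m².
τ = F r = (43.5)(0.330) = 14.36 N·m.
α = τ/I = 14.36/0.4579 = 31.35 rad/s².

α ≈ 31.3 rad/s²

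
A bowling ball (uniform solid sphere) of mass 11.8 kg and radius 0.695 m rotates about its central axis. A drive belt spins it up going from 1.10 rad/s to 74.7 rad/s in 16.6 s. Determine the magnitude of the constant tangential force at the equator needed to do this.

F ≈ 14.5 N

I = (2/5)MR² = (2/5)(11.8)(0.695)² = 2.280 kg·m².
α = Δω/Δt = (74.7 − 1.10)/16.6 = 4.434 rad/s².
The required torque is τ = Iα = (2.280)(4.434) = 10.11 N·m.
A tangential force at the equator gives τ = FR, so F = τ/R = 10.11/0.695 = 14.54 N.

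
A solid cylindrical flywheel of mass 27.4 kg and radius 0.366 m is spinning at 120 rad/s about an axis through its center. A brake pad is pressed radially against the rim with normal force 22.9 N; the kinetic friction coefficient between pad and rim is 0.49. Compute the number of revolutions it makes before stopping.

I = ½MR² = (1/2)(27.4)(0.366)² = 1.835 kg·m².
Friction force f = μN = (0.49)(22.9) = 11.22 N at the rim; torque magnitude τ = fR = 4.107 N·m, opposing ω.
|α| = τ/I = 4.107/1.835 = 2.238 rad/s² (deceleration).
ω² = ω₀² − 2|α|θ with ω = 0 ⇒ θ = ω₀²/(2|α|) = 3217 rad = 512.1 rev.

≈ 512 revolutions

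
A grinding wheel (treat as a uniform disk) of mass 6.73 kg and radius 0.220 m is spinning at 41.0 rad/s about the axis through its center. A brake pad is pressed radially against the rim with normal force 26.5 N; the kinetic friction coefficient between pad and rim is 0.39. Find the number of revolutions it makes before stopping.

≈ 9.58 revolutions

I = ½MR² = (1/2)(6.73)(0.220)² = 0.1629 kg·m².
Friction force f = μN = (0.39)(26.5) = 10.34 N at the rim; torque magnitude τ = fR = 2.274 N·m, opposing ω.
|α| = τ/I = 2.274/0.1629 = 13.96 rad/s² (deceleration).
ω² = ω₀² − 2|α|θ with ω = 0 ⇒ θ = ω₀²/(2|α|) = 60.21 rad = 9.582 rev.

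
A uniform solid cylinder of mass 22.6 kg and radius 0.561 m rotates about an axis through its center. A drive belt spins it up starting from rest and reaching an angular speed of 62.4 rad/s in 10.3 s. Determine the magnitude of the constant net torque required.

I = ½MR² = (1/2)(22.6)(0.561)² = 3.556 kg·m².
α = Δω/Δt = (62.4 − 0)/10.3 = 6.058 rad/s².
τ = Iα = (3.556)(6.058) = 21.55 N·m.

τ ≈ 21.5 N·m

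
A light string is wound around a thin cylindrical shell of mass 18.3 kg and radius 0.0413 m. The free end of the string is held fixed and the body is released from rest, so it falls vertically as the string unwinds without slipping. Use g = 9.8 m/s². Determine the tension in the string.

T ≈ 89.7 N

Translation: Mg − T = Ma. Rotation about the center: TR = Iα with I = MR².
With a = αR: T = (I/R²)a = M a, so Mg = (1 + 1.000)Ma.
a = g/(1 + 1.000) = 9.8/2.000 = 4.900 m/s².
T = 1.000·M·a = (1.000)(18.3)(4.900) = 89.67 N.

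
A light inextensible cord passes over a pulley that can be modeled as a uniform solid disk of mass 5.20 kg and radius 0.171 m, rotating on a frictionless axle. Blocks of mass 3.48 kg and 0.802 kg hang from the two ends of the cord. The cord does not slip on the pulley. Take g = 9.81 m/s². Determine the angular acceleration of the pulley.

I = ½MR² = (1/2)(5.20)(0.171)² = 0.07603 kg·m².
Heavier block: m₁g − T₁ = m₁a. Lighter block: T₂ − m₂g = m₂a.
Pulley: (T₁ − T₂)R = Iα = I(a/R), so T₁ − T₂ = (I/R²)a = (1/2)M_p a = 2.600·a.
Adding the three: (m₁ − m₂)g = (m₁ + m₂ + 2.600)a, so a = (3.48 − 0.802)(9.81)/(3.48 + 0.802 + 2.600) = 3.817 m/s².
α = a/R = 3.817/0.171 = 22.32 rad/s².

α ≈ 22.3 rad/s²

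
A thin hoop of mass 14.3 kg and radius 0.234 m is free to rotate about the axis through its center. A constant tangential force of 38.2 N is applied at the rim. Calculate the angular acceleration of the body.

I = MR² = (14.3)(0.234)² = 0.7830 kg·m².
τ = F R = (38.2)(0.234) = 8.939 N·m.
Newton's second law for rotation, τ = Iα, gives α = τ/I = 8.939/0.7830 = 11.42 rad/s².

α ≈ 11.4 rad/s²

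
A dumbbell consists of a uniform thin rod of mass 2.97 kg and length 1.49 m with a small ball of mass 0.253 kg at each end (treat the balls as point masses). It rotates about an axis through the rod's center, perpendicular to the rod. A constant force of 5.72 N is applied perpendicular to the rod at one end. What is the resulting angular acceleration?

α ≈ 5.13 rad/s²

I_rod = (1/12)ML² = (1/12)(2.97)(1.49)² = 0.5495 kg·m².
I_balls = 2·m·(L/2)² = 2(0.253)(0.7450)² = 0.2808 kg·m².
Total I = 0.8303 kg·m².
τ = F·(L/2) = (5.72)(0.745) = 4.261 N·m.
α = τ/I = 4.261/0.8303 = 5.132 rad/s².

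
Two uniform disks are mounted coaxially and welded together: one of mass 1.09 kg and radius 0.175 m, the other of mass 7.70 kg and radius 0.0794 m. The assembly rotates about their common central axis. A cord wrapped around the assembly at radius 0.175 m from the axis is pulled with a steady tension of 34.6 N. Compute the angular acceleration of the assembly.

α ≈ 148 rad/s²

I = ½M₁R₁² + ½M₂R₂² = ½(1.09)(0.175)² + ½(7.70)(0.0794)² = 0.04096 kg·m².
τ = F r = (34.6)(0.175) = 6.055 N·m.
α = τ/I = 6.055/0.04096 = 147.8 rad/s².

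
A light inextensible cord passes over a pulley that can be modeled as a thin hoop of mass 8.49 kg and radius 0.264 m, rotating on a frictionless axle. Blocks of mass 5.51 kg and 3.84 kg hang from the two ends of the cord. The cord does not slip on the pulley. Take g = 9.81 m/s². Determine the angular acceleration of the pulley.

I = MR² = (8.49)(0.264)² = 0.5917 kg·m².
Heavier block: m₁g − T₁ = m₁a. Lighter block: T₂ − m₂g = m₂a.
Pulley: (T₁ − T₂)R = Iα = I(a/R), so T₁ − T₂ = (I/R²)a = 1·M_p a = 8.490·a.
Adding the three: (m₁ − m₂)g = (m₁ + m₂ + 8.490)a, so a = (5.51 − 3.84)(9.81)/(5.51 + 3.84 + 8.490) = 0.9183 m/s².
α = a/R = 0.9183/0.264 = 3.478 rad/s².

α ≈ 3.48 rad/s²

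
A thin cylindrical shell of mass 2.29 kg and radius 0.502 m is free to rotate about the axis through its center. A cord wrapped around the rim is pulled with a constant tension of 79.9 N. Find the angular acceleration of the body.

α ≈ 69.5 rad/s²

I = MR² = (2.29)(0.502)² = 0.5771 kg·m².
τ = F R = (79.9)(0.502) = 40.11 N·m.
From τ = Iα: α = 40.11/0.5771 = 69.50 rad/s².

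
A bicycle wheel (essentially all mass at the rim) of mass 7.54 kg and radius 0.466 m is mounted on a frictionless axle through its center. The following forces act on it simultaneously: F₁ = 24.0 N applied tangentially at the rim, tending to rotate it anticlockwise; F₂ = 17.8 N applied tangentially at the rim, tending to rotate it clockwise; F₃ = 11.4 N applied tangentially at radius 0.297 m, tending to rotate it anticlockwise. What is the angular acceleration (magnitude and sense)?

α ≈ 3.83 rad/s², anticlockwise

I = MR² = (7.54)(0.466)² = 1.637 kg·m².
Taking anticlockwise as positive: τ₁ = +(24.0)(0.466) = +11.18 N·m; τ₂ = −(17.8)(0.466) = −8.295 N·m; τ₃ = +(11.4)(0.297) = +3.386 N·m.
Net torque τ = 6.275 N·m.
α = τ/I = 6.275/1.637 = 3.832 rad/s².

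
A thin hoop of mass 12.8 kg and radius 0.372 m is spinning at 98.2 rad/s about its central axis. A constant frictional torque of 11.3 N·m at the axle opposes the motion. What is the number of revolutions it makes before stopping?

I = MR² = (12.8)(0.372)² = 1.771 kg·m².
The net torque has magnitude 11.3 N·m, opposing ω.
|α| = τ/I = 11.30/1.771 = 6.379 rad/s² (deceleration).
ω² = ω₀² − 2|α|θ with ω = 0 ⇒ θ = ω₀²/(2|α|) = 755.8 rad = 120.3 rev.

≈ 120 revolutions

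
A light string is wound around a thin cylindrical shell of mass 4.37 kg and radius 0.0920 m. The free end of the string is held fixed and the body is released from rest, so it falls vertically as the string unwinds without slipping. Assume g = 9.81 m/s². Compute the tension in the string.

Translation: Mg − T = Ma. Rotation about the center: TR = Iα with I = MR².
With a = αR: T = (I/R²)a = M a, so Mg = (1 + 1.000)Ma.
a = g/(1 + 1.000) = 9.81/2.000 = 4.905 m/s².
T = 1.000·M·a = (1.000)(4.37)(4.905) = 21.43 N.

T ≈ 21.4 N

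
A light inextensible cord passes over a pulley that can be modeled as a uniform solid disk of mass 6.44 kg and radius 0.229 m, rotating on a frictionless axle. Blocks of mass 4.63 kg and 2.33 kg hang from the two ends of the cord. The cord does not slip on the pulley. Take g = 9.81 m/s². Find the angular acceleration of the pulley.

α ≈ 9.68 rad/s²

I = ½MR² = (1/2)(6.44)(0.229)² = 0.1689 kg·m².
Heavier block: m₁g − T₁ = m₁a. Lighter block: T₂ − m₂g = m₂a.
Pulley: (T₁ − T₂)R = Iα = I(a/R), so T₁ − T₂ = (I/R²)a = (1/2)M_p a = 3.220·a.
Adding the three: (m₁ − m₂)g = (m₁ + m₂ + 3.220)a, so a = (4.63 − 2.33)(9.81)/(4.63 + 2.33 + 3.220) = 2.216 m/s².
α = a/R = 2.216/0.229 = 9.679 rad/s².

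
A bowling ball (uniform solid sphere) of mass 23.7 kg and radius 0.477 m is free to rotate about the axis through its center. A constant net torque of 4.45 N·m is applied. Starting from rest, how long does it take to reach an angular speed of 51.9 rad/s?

t ≈ 25.2 s

I = (2/5)MR² = (2/5)(23.7)(0.477)² = 2.157 kg·m².
α = τ/I = 4.45/2.157 = 2.063 rad/s².
ω = αt ⇒ t = ω/α = 51.9/2.063 = 25.16 s.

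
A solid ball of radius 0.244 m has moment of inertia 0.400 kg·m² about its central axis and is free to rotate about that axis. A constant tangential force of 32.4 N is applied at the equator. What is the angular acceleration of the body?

α ≈ 19.8 rad/s²

τ = F R = (32.4)(0.244) = 7.906 N·m.
From τ = Iα: α = 7.906/0.4000 = 19.76 rad/s².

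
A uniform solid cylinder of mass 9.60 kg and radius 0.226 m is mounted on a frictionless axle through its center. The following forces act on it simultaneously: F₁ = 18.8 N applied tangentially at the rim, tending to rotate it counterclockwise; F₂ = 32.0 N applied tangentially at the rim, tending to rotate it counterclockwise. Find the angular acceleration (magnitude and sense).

I = ½MR² = (1/2)(9.60)(0.226)² = 0.2452 kg·m².
Taking counterclockwise as positive: τ₁ = +(18.8)(0.226) = +4.249 N·m; τ₂ = +(32.0)(0.226) = +7.232 N·m.
Net torque τ = 11.48 N·m.
α = τ/I = 11.48/0.2452 = 46.83 rad/s².

α ≈ 46.8 rad/s², counterclockwise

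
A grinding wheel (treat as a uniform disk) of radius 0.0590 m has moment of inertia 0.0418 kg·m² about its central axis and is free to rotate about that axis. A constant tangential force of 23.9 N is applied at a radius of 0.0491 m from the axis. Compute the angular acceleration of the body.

τ = F·r = (23.9)(0.0491) = 1.173 N·m.
Newton's second law for rotation, τ = Iα, gives α = τ/I = 1.173/0.04180 = 28.07 rad/s².

α ≈ 28.1 rad/s²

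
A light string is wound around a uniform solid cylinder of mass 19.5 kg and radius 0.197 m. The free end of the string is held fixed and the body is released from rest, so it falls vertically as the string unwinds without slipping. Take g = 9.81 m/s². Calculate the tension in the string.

Translation: Mg − T = Ma. Rotation about the center: TR = Iα with I = ½MR².
With a = αR: T = (I/R²)a = (1/2)M a, so Mg = (1 + 0.5000)Ma.
a = g/(1 + 0.5000) = 9.81/1.500 = 6.540 m/s².
T = 0.5000·M·a = (0.5000)(19.5)(6.540) = 63.77 N.

T ≈ 63.8 N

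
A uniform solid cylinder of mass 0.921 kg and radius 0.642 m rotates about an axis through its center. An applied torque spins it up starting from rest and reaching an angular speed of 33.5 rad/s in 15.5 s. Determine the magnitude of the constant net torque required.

τ ≈ 0.410 N·m

I = ½MR² = (1/2)(0.921)(0.642)² = 0.1898 kg·m².
α = Δω/Δt = (33.5 − 0)/15.5 = 2.161 rad/s².
τ = Iα = (0.1898)(2.161) = 0.4102 N·m.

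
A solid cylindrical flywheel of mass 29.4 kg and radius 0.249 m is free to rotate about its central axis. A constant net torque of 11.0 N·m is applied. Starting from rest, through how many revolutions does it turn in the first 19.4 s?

≈ 361 revolutions

I = ½MR² = (1/2)(29.4)(0.249)² = 0.9114 kg·m².
α = τ/I = 11.0/0.9114 = 12.07 rad/s².
θ = ½αt² = ½(12.07)(19.4)² = 2271 rad.
Revolutions = θ/(2π) = 361.5.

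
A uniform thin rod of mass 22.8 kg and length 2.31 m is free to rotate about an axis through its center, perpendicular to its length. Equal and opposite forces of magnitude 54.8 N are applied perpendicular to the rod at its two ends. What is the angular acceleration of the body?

I = (1/12)ML² = (1/12)(22.8)(2.31)² = 10.14 kg·m².
The couple gives τ = F·(L/2) + F·(L/2) = F L = (54.8)(2.31) = 126.6 N·m.
Newton's second law for rotation, τ = Iα, gives α = τ/I = 126.6/10.14 = 12.49 rad/s².

α ≈ 12.5 rad/s²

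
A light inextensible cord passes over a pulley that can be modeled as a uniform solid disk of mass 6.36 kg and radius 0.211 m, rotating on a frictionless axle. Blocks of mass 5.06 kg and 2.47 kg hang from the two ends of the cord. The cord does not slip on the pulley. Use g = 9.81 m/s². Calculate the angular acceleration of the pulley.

I = ½MR² = (1/2)(6.36)(0.211)² = 0.1416 kg·m².
Heavier block: m₁g − T₁ = m₁a. Lighter block: T₂ − m₂g = m₂a.
Pulley: (T₁ − T₂)R = Iα = I(a/R), so T₁ − T₂ = (I/R²)a = (1/2)M_p a = 3.180·a.
Adding the three: (m₁ − m₂)g = (m₁ + m₂ + 3.180)a, so a = (5.06 − 2.47)(9.81)/(5.06 + 2.47 + 3.180) = 2.372 m/s².
α = a/R = 2.372/0.211 = 11.24 rad/s².

α ≈ 11.2 rad/s²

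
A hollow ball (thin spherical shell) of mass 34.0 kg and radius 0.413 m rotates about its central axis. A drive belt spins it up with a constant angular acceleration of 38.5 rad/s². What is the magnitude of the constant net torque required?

τ ≈ 149 N·m

I = (2/3)MR² = (2/3)(34.0)(0.413)² = 3.866 kg·m².
τ = Iα = (3.866)(38.50) = 148.8 N·m.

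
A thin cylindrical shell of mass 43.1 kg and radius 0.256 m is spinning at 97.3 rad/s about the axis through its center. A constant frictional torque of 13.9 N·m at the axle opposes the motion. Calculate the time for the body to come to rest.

t ≈ 19.8 s

I = MR² = (43.1)(0.256)² = 2.825 kg·m².
The net torque has magnitude 13.9 N·m, opposing ω.
|α| = τ/I = 13.90/2.825 = 4.921 rad/s² (deceleration).
0 = ω₀ − |α|t ⇒ t = ω₀/|α| = 97.3/4.921 = 19.77 s.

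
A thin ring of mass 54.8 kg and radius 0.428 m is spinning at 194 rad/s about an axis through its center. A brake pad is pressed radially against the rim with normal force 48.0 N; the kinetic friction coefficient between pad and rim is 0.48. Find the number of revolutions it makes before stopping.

I = MR² = (54.8)(0.428)² = 10.04 kg·m².
Friction force f = μN = (0.48)(48.0) = 23.04 N at the rim; torque magnitude τ = fR = 9.861 N·m, opposing ω.
|α| = τ/I = 9.861/10.04 = 0.9823 rad/s² (deceleration).
ω² = ω₀² − 2|α|θ with ω = 0 ⇒ θ = ω₀²/(2|α|) = 19160 rad = 3049 rev.

≈ 3050 revolutions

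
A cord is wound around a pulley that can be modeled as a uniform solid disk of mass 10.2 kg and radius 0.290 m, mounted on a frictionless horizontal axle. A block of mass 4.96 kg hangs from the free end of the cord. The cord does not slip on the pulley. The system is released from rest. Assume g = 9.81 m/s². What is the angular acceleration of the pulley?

I = ½MR² = (1/2)(10.2)(0.290)² = 0.4289 kg·m².
Block: mg − T = ma. Pulley: TR = Iα. No-slip: a = αR, so T = (I/R²)a = 5.100·a.
Then mg = (m + 5.100)a, so a = (4.96)(9.81)/(4.96 + 5.100) = 4.837 m/s².
α = a/R = 4.837/0.290 = 16.68 rad/s².

α ≈ 16.7 rad/s²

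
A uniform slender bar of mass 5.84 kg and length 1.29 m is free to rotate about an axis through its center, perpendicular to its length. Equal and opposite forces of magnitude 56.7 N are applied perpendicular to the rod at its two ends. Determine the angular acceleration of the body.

I = (1/12)ML² = (1/12)(5.84)(1.29)² = 0.8099 kg·m².
The couple gives τ = F·(L/2) + F·(L/2) = F L = (56.7)(1.29) = 73.14 N·m.
From τ = Iα: α = 73.14/0.8099 = 90.32 rad/s².

α ≈ 90.3 rad/s²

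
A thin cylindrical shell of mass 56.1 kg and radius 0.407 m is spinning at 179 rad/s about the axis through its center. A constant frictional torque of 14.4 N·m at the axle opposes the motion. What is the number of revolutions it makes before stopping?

≈ 1650 revolutions

I = MR² = (56.1)(0.407)² = 9.293 kg·m².
The net torque has magnitude 14.4 N·m, opposing ω.
|α| = τ/I = 14.40/9.293 = 1.550 rad/s² (deceleration).
ω² = ω₀² − 2|α|θ with ω = 0 ⇒ θ = ω₀²/(2|α|) = 10340 rad = 1645 rev.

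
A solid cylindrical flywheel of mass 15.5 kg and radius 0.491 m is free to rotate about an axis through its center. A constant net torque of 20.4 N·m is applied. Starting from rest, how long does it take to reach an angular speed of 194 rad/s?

t ≈ 17.8 s

I = ½MR² = (1/2)(15.5)(0.491)² = 1.868 kg·m².
α = τ/I = 20.4/1.868 = 10.92 rad/s².
ω = αt ⇒ t = ω/α = 194/10.92 = 17.77 s.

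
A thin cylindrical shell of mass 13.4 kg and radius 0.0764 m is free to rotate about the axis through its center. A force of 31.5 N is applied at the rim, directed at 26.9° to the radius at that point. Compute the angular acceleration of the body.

α ≈ 13.9 rad/s²

I = MR² = (13.4)(0.0764)² = 0.07822 kg·m².
Only the tangential component produces torque: τ = F R sinθ = (31.5)(0.0764) sin 26.9° = 1.089 N·m.
Newton's second law for rotation, τ = Iα, gives α = τ/I = 1.089/0.07822 = 13.92 rad/s².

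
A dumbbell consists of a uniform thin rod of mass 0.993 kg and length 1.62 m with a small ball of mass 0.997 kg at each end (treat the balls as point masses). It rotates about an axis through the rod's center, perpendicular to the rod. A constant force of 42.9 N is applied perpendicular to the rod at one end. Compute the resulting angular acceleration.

α ≈ 22.8 rad/s²

I_rod = (1/12)ML² = (1/12)(0.993)(1.62)² = 0.2172 kg·m².
I_balls = 2·m·(L/2)² = 2(0.997)(0.8100)² = 1.308 kg·m².
Total I = 1.525 kg·m².
τ = F·(L/2) = (42.9)(0.810) = 34.75 N·m.
α = τ/I = 34.75/1.525 = 22.78 rad/s².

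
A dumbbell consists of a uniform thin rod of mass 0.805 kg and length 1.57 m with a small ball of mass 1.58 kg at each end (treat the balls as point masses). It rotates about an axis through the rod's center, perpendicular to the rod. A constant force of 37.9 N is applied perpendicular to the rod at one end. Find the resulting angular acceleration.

α ≈ 14.1 rad/s²

I_rod = (1/12)ML² = (1/12)(0.805)(1.57)² = 0.1654 kg·m².
I_balls = 2·m·(L/2)² = 2(1.58)(0.7850)² = 1.947 kg·m².
Total I = 2.113 kg·m².
τ = F·(L/2) = (37.9)(0.785) = 29.75 N·m.
α = τ/I = 29.75/2.113 = 14.08 rad/s².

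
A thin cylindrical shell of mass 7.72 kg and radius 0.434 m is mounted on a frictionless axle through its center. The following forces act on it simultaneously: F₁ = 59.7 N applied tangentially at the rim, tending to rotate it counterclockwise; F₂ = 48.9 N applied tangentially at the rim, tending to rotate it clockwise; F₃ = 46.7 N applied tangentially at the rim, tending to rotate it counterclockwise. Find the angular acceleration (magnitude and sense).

I = MR² = (7.72)(0.434)² = 1.454 kg·m².
Taking counterclockwise as positive: τ₁ = +(59.7)(0.434) = +25.91 N·m; τ₂ = −(48.9)(0.434) = −21.22 N·m; τ₃ = +(46.7)(0.434) = +20.27 N·m.
Net torque τ = 24.96 N·m.
α = τ/I = 24.96/1.454 = 17.16 rad/s².

α ≈ 17.2 rad/s², counterclockwise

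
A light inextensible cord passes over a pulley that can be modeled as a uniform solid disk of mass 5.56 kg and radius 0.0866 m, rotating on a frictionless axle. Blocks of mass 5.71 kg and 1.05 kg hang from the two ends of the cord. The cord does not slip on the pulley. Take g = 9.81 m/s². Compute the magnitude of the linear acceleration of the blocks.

I = ½MR² = (1/2)(5.56)(0.0866)² = 0.02085 kg·m².
Heavier block: m₁g − T₁ = m₁a. Lighter block: T₂ − m₂g = m₂a.
Pulley: (T₁ − T₂)R = Iα = I(a/R), so T₁ − T₂ = (I/R²)a = (1/2)M_p a = 2.780·a.
Adding the three: (m₁ − m₂)g = (m₁ + m₂ + 2.780)a, so a = (5.71 − 1.05)(9.81)/(5.71 + 1.05 + 2.780) = 4.792 m/s².

a ≈ 4.79 m/s²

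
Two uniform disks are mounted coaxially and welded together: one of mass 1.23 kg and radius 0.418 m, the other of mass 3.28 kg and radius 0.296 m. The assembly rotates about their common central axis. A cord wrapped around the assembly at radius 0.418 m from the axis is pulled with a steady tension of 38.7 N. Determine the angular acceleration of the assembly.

I = ½M₁R₁² + ½M₂R₂² = ½(1.23)(0.418)² + ½(3.28)(0.296)² = 0.2511 kg·m².
τ = F r = (38.7)(0.418) = 16.18 N·m.
α = τ/I = 16.18/0.2511 = 64.41 rad/s².

α ≈ 64.4 rad/s²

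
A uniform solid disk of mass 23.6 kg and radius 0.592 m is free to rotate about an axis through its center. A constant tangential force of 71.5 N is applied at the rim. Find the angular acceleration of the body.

I = ½MR² = (1/2)(23.6)(0.592)² = 4.135 kg·m².
τ = F R = (71.5)(0.592) = 42.33 N·m.
From τ = Iα: α = 42.33/4.135 = 10.24 rad/s².

α ≈ 10.2 rad/s²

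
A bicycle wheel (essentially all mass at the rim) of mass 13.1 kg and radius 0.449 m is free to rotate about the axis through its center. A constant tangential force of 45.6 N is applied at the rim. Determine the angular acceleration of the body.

α ≈ 7.75 rad/s²

I = MR² = (13.1)(0.449)² = 2.641 kg·m².
τ = F R = (45.6)(0.449) = 20.47 N·m.
From τ = Iα: α = 20.47/2.641 = 7.753 rad/s².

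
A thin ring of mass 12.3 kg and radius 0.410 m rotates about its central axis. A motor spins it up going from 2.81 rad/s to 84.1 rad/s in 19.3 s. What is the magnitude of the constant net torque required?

I = MR² = (12.3)(0.410)² = 2.068 kg·m².
α = Δω/Δt = (84.1 − 2.81)/19.3 = 4.212 rad/s².
τ = Iα = (2.068)(4.212) = 8.709 N·m.

τ ≈ 8.71 N·m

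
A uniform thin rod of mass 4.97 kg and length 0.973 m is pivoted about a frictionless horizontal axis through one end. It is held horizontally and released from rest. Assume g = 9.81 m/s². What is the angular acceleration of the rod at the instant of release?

α ≈ 15.1 rad/s²

About the pivot, I = (1/3)ML² = (1/3)(4.97)(0.973)² = 1.568 kg·m².
The weight acts at the center, a distance L/2 = 0.4865 m from the pivot; τ = Mg(L/2) = 23.72 N·m.
α = τ/I = 23.72/1.568 = 15.12 rad/s².
(Equivalently α = (3g/(2L)) = 15.12 rad/s².)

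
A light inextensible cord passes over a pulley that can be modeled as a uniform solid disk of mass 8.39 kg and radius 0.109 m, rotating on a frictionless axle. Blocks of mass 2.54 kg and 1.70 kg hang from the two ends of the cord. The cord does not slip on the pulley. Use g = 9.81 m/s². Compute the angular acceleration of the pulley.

I = ½MR² = (1/2)(8.39)(0.109)² = 0.04984 kg·m².
Heavier block: m₁g − T₁ = m₁a. Lighter block: T₂ − m₂g = m₂a.
Pulley: (T₁ − T₂)R = Iα = I(a/R), so T₁ − T₂ = (I/R²)a = (1/2)M_p a = 4.195·a.
Adding the three: (m₁ − m₂)g = (m₁ + m₂ + 4.195)a, so a = (2.54 − 1.70)(9.81)/(2.54 + 1.70 + 4.195) = 0.9769 m/s².
α = a/R = 0.9769/0.109 = 8.963 rad/s².

α ≈ 8.96 rad/s²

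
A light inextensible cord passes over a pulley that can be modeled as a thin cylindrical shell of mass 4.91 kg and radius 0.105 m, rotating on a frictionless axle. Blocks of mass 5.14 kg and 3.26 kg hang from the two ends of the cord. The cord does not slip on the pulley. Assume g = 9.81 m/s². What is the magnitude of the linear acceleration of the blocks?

I = MR² = (4.91)(0.105)² = 0.05413 kg·m².
Heavier block: m₁g − T₁ = m₁a. Lighter block: T₂ − m₂g = m₂a.
Pulley: (T₁ − T₂)R = Iα = I(a/R), so T₁ − T₂ = (I/R²)a = 1·M_p a = 4.910·a.
Adding the three: (m₁ − m₂)g = (m₁ + m₂ + 4.910)a, so a = (5.14 − 3.26)(9.81)/(5.14 + 3.26 + 4.910) = 1.386 m/s².

a ≈ 1.39 m/s²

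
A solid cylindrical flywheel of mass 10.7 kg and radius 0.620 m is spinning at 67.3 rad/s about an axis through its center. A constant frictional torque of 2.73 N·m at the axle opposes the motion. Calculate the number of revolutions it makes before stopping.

I = ½MR² = (1/2)(10.7)(0.620)² = 2.057 kg·m².
The net torque has magnitude 2.73 N·m, opposing ω.
|α| = τ/I = 2.730/2.057 = 1.327 rad/s² (deceleration).
ω² = ω₀² − 2|α|θ with ω = 0 ⇒ θ = ω₀²/(2|α|) = 1706 rad = 271.5 rev.

≈ 272 revolutions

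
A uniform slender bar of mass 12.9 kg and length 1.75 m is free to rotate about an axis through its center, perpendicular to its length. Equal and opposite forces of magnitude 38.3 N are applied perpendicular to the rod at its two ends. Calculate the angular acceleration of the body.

I = (1/12)ML² = (1/12)(12.9)(1.75)² = 3.292 kg·m².
The couple gives τ = F·(L/2) + F·(L/2) = F L = (38.3)(1.75) = 67.02 N·m.
From τ = Iα: α = 67.02/3.292 = 20.36 rad/s².

α ≈ 20.4 rad/s²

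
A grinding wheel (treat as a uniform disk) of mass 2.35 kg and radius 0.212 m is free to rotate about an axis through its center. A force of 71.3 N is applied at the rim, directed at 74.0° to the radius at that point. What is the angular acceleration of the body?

I = ½MR² = (1/2)(2.35)(0.212)² = 0.05281 kg·m².
Only the tangential component produces torque: τ = F R sinθ = (71.3)(0.212) sin 74.0° = 14.53 N·m.
From τ = Iα: α = 14.53/0.05281 = 275.1 rad/s².

α ≈ 275 rad/s²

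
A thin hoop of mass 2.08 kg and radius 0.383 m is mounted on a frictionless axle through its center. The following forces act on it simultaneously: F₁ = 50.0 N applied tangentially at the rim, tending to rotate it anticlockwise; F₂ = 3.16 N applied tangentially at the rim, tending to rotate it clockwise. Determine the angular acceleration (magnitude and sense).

I = MR² = (2.08)(0.383)² = 0.3051 kg·m².
Taking anticlockwise as positive: τ₁ = +(50.0)(0.383) = +19.15 N·m; τ₂ = −(3.16)(0.383) = −1.210 N·m.
Net torque τ = 17.94 N·m.
α = τ/I = 17.94/0.3051 = 58.80 rad/s².

α ≈ 58.8 rad/s², anticlockwise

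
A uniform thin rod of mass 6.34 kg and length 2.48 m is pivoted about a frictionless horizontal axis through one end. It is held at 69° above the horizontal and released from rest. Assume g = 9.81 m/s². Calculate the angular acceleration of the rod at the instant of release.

α ≈ 2.13 rad/s²

About the pivot, I = (1/3)ML² = (1/3)(6.34)(2.48)² = 13.00 kg·m².
The weight acts at the center, a distance L/2 = 1.240 m from the pivot; τ = Mg(L/2) cos 69° = 27.64 N·m.
α = τ/I = 27.64/13.00 = 2.126 rad/s².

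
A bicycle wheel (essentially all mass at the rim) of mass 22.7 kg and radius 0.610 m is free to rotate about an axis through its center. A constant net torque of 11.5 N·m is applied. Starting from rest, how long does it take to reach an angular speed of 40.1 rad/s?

I = MR² = (22.7)(0.610)² = 8.447 kg·m².
α = τ/I = 11.5/8.447 = 1.361 rad/s².
ω = αt ⇒ t = ω/α = 40.1/1.361 = 29.45 s.

t ≈ 29.5 s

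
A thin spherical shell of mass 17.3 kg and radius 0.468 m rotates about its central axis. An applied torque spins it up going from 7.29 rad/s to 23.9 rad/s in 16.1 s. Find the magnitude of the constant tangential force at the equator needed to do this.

I = (2/3)MR² = (2/3)(17.3)(0.468)² = 2.526 kg·m².
α = Δω/Δt = (23.9 − 7.29)/16.1 = 1.032 rad/s².
The required torque is τ = Iα = (2.526)(1.032) = 2.606 N·m.
A tangential force at the equator gives τ = FR, so F = τ/R = 2.606/0.468 = 5.569 N.

F ≈ 5.57 N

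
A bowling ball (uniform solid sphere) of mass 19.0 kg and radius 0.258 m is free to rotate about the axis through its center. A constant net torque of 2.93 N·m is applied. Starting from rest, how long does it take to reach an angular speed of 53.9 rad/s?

I = (2/5)MR² = (2/5)(19.0)(0.258)² = 0.5059 kg·m².
α = τ/I = 2.93/0.5059 = 5.792 rad/s².
ω = αt ⇒ t = ω/α = 53.9/5.792 = 9.306 s.

t ≈ 9.31 s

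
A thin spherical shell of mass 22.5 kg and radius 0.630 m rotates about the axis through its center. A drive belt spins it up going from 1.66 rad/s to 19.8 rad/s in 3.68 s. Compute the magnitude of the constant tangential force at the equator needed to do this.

I = (2/3)MR² = (2/3)(22.5)(0.630)² = 5.954 kg·m².
α = Δω/Δt = (19.8 − 1.66)/3.68 = 4.929 rad/s².
The required torque is τ = Iα = (5.954)(4.929) = 29.35 N·m.
A tangential force at the equator gives τ = FR, so F = τ/R = 29.35/0.630 = 46.58 N.

F ≈ 46.6 N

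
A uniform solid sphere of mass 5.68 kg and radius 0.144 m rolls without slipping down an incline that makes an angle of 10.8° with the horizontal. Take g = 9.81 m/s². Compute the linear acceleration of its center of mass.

Translation along the incline: Mg sinθ − f = Ma.
Rotation about the center: fR = Iα with I = (2/5)MR². No-slip gives a = αR, so f = (I/R²)a = (2/5)M a.
Substituting: Mg sinθ = (1 + 0.4000)Ma, so a = g sinθ/(1 + 0.4000) = (9.81) sin 10.8° / 1.400 = 1.313 m/s².

a ≈ 1.31 m/s²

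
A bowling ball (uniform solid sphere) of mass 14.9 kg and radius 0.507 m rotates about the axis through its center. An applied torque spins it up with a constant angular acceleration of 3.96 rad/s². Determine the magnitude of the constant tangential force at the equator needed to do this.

I = (2/5)MR² = (2/5)(14.9)(0.507)² = 1.532 kg·m².
The required torque is τ = Iα = (1.532)(3.960) = 6.067 N·m.
A tangential force at the equator gives τ = FR, so F = τ/R = 6.067/0.507 = 11.97 N.

F ≈ 12.0 N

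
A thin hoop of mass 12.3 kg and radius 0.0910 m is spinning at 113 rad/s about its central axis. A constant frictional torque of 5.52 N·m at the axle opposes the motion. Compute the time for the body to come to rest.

t ≈ 2.09 s

I = MR² = (12.3)(0.0910)² = 0.1019 kg·m².
The net torque has magnitude 5.52 N·m, opposing ω.
|α| = τ/I = 5.520/0.1019 = 54.19 rad/s² (deceleration).
0 = ω₀ − |α|t ⇒ t = ω₀/|α| = 113/54.19 = 2.085 s.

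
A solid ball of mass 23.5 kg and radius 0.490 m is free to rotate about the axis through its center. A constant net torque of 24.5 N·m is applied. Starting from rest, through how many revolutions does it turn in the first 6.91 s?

I = (2/5)MR² = (2/5)(23.5)(0.490)² = 2.257 kg·m².
α = τ/I = 24.5/2.257 = 10.86 rad/s².
θ = ½αt² = ½(10.86)(6.91)² = 259.2 rad.
Revolutions = θ/(2π) = 41.25.

≈ 41.2 revolutions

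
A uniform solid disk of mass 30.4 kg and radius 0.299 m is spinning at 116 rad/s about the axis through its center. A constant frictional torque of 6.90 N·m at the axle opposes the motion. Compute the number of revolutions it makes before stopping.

I = ½MR² = (1/2)(30.4)(0.299)² = 1.359 kg·m².
The net torque has magnitude 6.90 N·m, opposing ω.
|α| = τ/I = 6.900/1.359 = 5.078 rad/s² (deceleration).
ω² = ω₀² − 2|α|θ with ω = 0 ⇒ θ = ω₀²/(2|α|) = 1325 rad = 210.9 rev.

≈ 211 revolutions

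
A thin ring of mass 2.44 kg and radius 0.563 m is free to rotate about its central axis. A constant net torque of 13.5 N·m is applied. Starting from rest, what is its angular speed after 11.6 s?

I = MR² = (2.44)(0.563)² = 0.7734 kg·m².
α = τ/I = 13.5/0.7734 = 17.46 rad/s².
ω = ω₀ + αt = 0 + (17.46)(11.6) = 202.5 rad/s.

ω ≈ 202 rad/s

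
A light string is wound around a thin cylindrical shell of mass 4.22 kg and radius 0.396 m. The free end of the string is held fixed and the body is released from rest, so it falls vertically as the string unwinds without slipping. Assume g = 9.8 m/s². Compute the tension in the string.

Translation: Mg − T = Ma. Rotation about the center: TR = Iα with I = MR².
With a = αR: T = (I/R²)a = M a, so Mg = (1 + 1.000)Ma.
a = g/(1 + 1.000) = 9.8/2.000 = 4.900 m/s².
T = 1.000·M·a = (1.000)(4.22)(4.900) = 20.68 N.

T ≈ 20.7 N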